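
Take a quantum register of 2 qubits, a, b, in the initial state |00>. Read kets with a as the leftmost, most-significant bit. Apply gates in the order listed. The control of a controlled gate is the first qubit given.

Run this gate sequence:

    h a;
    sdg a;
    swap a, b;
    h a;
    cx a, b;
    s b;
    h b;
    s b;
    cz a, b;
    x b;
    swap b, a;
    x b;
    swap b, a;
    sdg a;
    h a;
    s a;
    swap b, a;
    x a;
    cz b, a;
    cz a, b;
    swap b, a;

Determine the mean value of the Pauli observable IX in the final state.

The observable IX averages to 0.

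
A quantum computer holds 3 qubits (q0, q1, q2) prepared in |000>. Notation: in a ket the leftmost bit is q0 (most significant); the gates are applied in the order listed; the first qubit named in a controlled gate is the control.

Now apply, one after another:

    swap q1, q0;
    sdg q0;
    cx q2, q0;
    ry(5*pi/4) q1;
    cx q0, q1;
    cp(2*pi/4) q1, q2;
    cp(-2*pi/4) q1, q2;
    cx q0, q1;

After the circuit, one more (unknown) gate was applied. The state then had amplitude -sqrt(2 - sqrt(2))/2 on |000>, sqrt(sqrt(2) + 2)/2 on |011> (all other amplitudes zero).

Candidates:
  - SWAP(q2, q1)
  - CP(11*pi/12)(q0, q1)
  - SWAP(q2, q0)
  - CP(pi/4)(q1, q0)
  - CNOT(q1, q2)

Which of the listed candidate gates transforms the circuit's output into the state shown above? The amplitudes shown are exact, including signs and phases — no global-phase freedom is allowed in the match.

The applied gate was CNOT(q1, q2). Key observation: the block from step 5 through step 8 cancels to the identity and can be dropped.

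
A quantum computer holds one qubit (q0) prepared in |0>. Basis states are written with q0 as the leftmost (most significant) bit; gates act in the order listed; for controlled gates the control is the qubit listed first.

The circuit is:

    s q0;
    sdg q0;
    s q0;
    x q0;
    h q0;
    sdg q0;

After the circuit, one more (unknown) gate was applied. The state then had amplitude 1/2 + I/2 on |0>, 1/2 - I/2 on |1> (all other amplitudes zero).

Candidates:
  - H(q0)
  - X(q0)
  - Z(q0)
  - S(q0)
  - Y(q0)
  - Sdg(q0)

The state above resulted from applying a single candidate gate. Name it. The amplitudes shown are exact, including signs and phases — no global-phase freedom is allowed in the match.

The applied gate was H(q0). Key observation: gates 1-2 undo each other exactly, leaving only the rest of the circuit to track.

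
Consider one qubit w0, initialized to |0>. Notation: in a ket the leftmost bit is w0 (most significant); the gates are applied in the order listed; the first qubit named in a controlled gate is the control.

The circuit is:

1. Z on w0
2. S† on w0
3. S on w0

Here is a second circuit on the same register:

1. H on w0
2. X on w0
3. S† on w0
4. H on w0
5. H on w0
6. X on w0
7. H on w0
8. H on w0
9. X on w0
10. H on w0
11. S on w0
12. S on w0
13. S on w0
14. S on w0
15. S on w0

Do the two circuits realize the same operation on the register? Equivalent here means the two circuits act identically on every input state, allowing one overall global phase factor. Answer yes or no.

No — the two circuits implement different unitaries, even allowing a global phase.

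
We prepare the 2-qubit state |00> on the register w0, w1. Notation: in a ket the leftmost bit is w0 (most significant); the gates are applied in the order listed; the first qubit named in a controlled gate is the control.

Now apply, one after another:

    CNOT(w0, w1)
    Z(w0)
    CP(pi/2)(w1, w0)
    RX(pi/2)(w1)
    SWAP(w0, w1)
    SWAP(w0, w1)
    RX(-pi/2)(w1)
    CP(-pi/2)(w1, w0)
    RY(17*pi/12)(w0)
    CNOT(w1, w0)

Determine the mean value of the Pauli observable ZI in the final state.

The observable ZI averages to -sqrt(6)/4 + sqrt(2)/4. Key observation: gates 3-8 undo each other exactly, leaving only the rest of the circuit to track.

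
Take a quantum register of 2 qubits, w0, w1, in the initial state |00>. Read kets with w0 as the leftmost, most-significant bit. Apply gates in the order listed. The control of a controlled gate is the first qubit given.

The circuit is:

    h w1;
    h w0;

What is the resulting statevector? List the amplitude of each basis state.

The resulting statevector has amplitude 1/2 on |00>, 1/2 on |01>, 1/2 on |10>, 1/2 on |11>.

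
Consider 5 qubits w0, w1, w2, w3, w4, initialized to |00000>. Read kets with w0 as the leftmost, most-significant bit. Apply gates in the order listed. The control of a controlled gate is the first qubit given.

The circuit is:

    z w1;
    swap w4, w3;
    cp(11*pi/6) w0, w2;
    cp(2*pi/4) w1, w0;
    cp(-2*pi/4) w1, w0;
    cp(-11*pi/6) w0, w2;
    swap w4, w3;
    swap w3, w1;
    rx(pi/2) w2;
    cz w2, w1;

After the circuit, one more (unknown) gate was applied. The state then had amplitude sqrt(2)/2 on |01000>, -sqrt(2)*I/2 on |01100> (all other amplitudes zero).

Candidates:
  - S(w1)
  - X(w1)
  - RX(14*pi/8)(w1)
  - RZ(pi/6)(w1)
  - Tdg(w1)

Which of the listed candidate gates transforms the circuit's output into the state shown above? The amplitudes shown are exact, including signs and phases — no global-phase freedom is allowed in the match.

It was X(w1) that produced the state shown. Key observation: gates 2-7 undo each other exactly, leaving only the rest of the circuit to track.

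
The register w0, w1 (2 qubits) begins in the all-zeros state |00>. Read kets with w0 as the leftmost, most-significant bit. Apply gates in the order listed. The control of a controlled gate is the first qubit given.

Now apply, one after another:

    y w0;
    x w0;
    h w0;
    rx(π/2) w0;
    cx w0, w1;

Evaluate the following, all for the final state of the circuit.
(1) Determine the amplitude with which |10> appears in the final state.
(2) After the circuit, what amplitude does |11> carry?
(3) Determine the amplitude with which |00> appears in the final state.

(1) The amplitude on |10> is 0.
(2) The final state's coefficient on |11> equals 1/2 + I/2.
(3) The amplitude on |00> is 1/2 + I/2.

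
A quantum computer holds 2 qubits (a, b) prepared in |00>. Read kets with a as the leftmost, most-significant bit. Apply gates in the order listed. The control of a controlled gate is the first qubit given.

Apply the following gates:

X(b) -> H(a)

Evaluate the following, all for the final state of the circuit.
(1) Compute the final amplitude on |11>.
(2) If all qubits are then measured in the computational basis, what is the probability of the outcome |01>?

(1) |11> carries amplitude sqrt(2)/2 in the final state.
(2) The probability of measuring |01> is 1/2.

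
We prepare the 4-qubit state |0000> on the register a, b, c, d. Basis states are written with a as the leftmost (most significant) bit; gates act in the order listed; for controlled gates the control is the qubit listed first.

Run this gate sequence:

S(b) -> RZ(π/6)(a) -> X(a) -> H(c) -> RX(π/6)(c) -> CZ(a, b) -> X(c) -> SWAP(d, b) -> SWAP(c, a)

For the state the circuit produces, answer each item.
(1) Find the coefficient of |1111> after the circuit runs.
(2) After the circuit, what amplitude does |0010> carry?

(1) |1111> carries amplitude 0 in the final state.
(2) |0010> carries amplitude (-sqrt(3) - 1 - I + sqrt(3)*I)*exp(11*I*pi/12)/4 in the final state.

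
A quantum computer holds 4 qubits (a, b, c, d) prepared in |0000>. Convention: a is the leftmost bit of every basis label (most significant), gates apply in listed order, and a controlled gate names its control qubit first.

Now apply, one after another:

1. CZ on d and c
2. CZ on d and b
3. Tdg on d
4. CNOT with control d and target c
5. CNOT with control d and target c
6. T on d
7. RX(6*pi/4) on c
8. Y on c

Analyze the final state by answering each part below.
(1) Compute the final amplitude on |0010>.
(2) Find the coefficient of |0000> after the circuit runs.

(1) The amplitude on |0010> is -sqrt(2)*I/2.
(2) |0000> carries amplitude -sqrt(2)/2 in the final state.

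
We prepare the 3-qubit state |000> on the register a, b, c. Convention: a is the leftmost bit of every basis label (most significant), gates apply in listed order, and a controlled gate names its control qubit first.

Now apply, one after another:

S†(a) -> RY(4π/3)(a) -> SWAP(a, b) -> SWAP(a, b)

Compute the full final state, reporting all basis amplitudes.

The final amplitudes are -1/2 on |000>, sqrt(3)/2 on |100>, and 0 on every other basis state. Key observation: gates 3-4 undo each other exactly, leaving only the rest of the circuit to track.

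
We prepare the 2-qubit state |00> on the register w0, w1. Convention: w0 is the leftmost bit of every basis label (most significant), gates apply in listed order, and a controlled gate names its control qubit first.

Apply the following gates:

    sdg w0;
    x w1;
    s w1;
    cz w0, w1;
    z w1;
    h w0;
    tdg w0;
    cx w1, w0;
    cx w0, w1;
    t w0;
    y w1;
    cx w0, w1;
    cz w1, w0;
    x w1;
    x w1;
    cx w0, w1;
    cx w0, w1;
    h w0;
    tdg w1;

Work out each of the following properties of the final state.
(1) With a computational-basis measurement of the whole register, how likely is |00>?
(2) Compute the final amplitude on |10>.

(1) The probability of measuring |00> is 1/2. Key observation: steps 16-17 multiply out to the identity, so the circuit reduces to the remaining gates.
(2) The amplitude on |10> is -sqrt(2)/2.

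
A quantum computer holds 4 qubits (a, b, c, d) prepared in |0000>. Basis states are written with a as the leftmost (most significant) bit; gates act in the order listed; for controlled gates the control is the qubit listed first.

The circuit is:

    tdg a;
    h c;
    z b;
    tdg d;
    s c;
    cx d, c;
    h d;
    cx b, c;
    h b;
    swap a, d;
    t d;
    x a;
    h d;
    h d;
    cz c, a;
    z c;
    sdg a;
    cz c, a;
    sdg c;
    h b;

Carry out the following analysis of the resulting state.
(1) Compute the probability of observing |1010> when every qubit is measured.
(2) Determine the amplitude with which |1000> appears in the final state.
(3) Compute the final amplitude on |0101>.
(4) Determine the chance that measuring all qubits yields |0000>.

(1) Outcome |1010> occurs with probability 1/4.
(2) |1000> carries amplitude -I/2 in the final state.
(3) The amplitude on |0101> is 0.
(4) Outcome |0000> occurs with probability 1/4.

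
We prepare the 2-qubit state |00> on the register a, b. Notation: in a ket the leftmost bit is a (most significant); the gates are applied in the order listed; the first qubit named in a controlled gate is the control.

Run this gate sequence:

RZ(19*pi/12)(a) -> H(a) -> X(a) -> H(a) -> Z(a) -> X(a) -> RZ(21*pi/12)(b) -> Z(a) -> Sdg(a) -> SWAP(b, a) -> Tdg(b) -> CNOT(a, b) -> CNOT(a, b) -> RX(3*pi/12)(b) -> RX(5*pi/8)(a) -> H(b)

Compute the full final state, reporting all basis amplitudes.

After the circuit, the state carries amplitude sqrt(2)*sqrt(1/2 - sqrt(2)/4)*exp(I*pi/12)*cos(5*pi/16)/2 + sqrt(2)*I*sqrt(sqrt(2)/4 + 1/2)*exp(I*pi/12)*cos(5*pi/16)/2 on |00>, -sqrt(2)*I*sqrt(sqrt(2)/4 + 1/2)*exp(I*pi/12)*cos(5*pi/16)/2 + sqrt(2)*sqrt(1/2 - sqrt(2)/4)*exp(I*pi/12)*cos(5*pi/16)/2 on |01>, -sqrt(2)*I*sqrt(1/2 - sqrt(2)/4)*exp(I*pi/12)*sin(5*pi/16)/2 + sqrt(2)*sqrt(sqrt(2)/4 + 1/2)*exp(I*pi/12)*sin(5*pi/16)/2 on |10>, -sqrt(2)*I*sqrt(1/2 - sqrt(2)/4)*exp(I*pi/12)*sin(5*pi/16)/2 - sqrt(2)*sqrt(sqrt(2)/4 + 1/2)*exp(I*pi/12)*sin(5*pi/16)/2 on |11>. Key observation: steps 2-5 multiply out to the identity, so the circuit reduces to the remaining gates.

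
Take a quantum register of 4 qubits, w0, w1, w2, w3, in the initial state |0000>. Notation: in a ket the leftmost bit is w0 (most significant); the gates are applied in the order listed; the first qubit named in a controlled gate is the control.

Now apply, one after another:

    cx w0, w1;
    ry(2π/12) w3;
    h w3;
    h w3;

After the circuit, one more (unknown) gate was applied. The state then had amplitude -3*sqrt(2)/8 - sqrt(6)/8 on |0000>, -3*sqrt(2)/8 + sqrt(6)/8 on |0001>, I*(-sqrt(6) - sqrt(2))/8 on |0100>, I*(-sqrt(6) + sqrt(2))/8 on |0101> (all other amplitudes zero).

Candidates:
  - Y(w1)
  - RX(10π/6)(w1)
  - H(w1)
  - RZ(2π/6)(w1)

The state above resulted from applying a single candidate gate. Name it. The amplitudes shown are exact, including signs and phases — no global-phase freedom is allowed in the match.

The unique candidate consistent with the amplitudes is RX(10π/6)(w1). Key observation: the block from step 3 through step 4 cancels to the identity and can be dropped.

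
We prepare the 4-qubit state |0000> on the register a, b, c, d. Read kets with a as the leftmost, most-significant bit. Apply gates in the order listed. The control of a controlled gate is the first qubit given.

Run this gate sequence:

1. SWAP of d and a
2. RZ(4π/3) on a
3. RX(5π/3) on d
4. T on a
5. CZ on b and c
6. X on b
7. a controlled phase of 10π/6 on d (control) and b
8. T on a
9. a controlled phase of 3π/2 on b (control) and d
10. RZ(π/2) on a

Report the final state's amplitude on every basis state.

The resulting statevector has amplitude sqrt(3)*exp(I*pi/12)/2 on |0100>, -exp(3*I*pi/4)/2 on |0101>, and 0 on every other basis state.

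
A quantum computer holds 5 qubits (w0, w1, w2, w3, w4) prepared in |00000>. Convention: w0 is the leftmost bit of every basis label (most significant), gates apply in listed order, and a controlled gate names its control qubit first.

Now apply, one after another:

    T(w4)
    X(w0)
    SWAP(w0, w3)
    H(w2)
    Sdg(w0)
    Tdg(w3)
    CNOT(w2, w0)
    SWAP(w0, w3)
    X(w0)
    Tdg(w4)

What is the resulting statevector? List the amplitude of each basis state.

The final amplitudes are -sqrt(2)*exp(3*I*pi/4)/2 on |00000>, -sqrt(2)*exp(3*I*pi/4)/2 on |00110>, and 0 on every other basis state.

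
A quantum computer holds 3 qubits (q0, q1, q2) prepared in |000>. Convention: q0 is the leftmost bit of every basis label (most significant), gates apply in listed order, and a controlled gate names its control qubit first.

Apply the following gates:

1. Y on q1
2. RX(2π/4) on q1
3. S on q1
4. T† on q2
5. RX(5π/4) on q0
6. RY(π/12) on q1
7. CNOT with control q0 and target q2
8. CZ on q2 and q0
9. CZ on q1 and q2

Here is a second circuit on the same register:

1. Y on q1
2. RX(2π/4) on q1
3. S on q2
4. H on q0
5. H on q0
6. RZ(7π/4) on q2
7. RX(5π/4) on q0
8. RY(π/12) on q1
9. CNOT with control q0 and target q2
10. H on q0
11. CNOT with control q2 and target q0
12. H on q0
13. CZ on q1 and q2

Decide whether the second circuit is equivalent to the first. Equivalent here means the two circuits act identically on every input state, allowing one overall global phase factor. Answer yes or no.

No — the two circuits implement different unitaries, even allowing a global phase.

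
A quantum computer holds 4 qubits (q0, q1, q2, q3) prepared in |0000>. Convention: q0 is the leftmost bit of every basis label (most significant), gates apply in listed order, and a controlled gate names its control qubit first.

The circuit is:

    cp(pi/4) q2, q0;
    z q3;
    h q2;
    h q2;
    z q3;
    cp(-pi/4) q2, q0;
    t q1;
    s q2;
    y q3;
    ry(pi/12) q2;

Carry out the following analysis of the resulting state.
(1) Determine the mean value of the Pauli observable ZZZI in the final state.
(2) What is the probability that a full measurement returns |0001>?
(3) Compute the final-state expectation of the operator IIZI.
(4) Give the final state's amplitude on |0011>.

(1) In the final state, ZZZI has expectation sqrt(2)/4 + sqrt(6)/4.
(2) A full measurement returns |0001> with probability sqrt(2)/8 + sqrt(6)/8 + 1/2.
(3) The observable IIZI averages to sqrt(2)/4 + sqrt(6)/4.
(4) The final state's coefficient on |0011> equals -I*sqrt(6 - 3*sqrt(2))/4 + I*sqrt(sqrt(2) + 2)/4.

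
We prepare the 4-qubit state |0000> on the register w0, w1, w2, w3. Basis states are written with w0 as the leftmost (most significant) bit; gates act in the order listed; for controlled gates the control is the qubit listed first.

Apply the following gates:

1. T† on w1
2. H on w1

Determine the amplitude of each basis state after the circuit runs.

The resulting statevector has amplitude sqrt(2)/2 on |0000>, sqrt(2)/2 on |0100>, and 0 on every other basis state.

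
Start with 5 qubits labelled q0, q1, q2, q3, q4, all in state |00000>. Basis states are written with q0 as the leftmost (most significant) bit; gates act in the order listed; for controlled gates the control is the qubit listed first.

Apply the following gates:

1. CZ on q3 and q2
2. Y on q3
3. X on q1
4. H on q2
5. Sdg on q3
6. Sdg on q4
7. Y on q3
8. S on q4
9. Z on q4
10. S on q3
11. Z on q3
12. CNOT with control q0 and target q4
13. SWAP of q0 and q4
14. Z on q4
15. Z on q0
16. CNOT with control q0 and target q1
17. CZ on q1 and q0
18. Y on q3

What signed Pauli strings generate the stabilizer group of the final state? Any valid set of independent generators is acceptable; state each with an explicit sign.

One valid set of independent stabilizer generators is +IIXII, +ZIIII, -IZIII, -IIIZI, +IIIIZ (any independent generating set of the same group is equally correct).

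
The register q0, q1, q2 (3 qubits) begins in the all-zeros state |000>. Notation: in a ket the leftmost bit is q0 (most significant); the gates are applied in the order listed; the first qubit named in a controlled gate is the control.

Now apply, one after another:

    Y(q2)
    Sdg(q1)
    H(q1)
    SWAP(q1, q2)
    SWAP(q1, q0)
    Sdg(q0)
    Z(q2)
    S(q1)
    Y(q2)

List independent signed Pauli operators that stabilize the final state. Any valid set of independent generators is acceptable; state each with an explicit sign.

The stabilizer group can be generated by +IIX, -ZII, +IZI, among other valid generating sets.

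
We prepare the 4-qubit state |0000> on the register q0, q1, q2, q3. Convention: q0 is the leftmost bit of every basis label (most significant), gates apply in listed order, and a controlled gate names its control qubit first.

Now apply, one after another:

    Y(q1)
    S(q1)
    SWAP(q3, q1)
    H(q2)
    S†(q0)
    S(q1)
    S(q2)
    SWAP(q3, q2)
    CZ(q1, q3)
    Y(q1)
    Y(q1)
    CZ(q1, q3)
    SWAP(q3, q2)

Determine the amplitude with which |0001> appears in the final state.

|0001> carries amplitude -sqrt(2)/2 in the final state. Key observation: the block from step 8 through step 13 cancels to the identity and can be dropped.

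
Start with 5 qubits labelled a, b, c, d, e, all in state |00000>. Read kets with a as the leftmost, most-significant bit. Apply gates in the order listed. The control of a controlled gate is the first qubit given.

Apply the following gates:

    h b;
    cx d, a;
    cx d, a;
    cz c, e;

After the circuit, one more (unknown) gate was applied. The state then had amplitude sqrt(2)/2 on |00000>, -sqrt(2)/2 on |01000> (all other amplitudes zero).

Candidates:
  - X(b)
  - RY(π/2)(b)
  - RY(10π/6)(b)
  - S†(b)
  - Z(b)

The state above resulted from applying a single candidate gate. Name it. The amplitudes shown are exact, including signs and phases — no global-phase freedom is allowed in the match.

It was Z(b) that produced the state shown. Key observation: gates 2-3 undo each other exactly, leaving only the rest of the circuit to track.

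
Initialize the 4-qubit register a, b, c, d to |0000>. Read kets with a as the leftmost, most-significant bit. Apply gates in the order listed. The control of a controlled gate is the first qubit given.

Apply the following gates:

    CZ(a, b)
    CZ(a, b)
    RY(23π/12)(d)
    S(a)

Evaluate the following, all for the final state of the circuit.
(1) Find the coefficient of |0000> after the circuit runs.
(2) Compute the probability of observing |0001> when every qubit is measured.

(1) The amplitude on |0000> is -sqrt(3*sqrt(2) + 6)/4 - sqrt(2 - sqrt(2))/4. Key observation: steps 1-2 multiply out to the identity, so the circuit reduces to the remaining gates.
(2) Outcome |0001> occurs with probability -sqrt(6)/8 - sqrt(2)/8 + 1/2.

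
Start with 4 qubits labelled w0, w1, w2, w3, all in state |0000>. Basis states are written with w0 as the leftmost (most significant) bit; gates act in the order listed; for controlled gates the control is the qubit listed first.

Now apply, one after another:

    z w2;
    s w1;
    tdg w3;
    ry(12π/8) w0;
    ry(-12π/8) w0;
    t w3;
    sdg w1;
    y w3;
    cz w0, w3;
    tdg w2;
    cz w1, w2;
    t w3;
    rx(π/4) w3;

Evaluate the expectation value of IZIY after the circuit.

The observable IZIY averages to sqrt(2)/2. Key observation: the block from step 2 through step 7 cancels to the identity and can be dropped.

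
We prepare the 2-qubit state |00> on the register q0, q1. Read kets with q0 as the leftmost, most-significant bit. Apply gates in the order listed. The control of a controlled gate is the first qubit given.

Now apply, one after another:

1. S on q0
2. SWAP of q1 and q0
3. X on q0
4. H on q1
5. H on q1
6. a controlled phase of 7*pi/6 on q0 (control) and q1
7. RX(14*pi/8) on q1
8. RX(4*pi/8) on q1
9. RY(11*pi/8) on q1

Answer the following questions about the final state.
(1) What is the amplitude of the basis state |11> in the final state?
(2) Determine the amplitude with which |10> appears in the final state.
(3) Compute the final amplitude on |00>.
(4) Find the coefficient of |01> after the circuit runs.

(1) |11> carries amplitude -sqrt(2)*sqrt(sqrt(2)/4 + 1/2)*sin(5*pi/16)/2 - sqrt(2)*sqrt(1/2 - sqrt(2)/4)*sin(5*pi/16)/2 - sqrt(2)*I*sqrt(sqrt(2)/4 + 1/2)*cos(5*pi/16)/2 + sqrt(2)*I*sqrt(1/2 - sqrt(2)/4)*cos(5*pi/16)/2 in the final state. Key observation: the block from step 4 through step 5 cancels to the identity and can be dropped.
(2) The final state's coefficient on |10> equals sqrt(2)*sqrt(1/2 - sqrt(2)/4)*cos(5*pi/16)/2 + sqrt(2)*sqrt(sqrt(2)/4 + 1/2)*cos(5*pi/16)/2 - sqrt(2)*I*sqrt(sqrt(2)/4 + 1/2)*sin(5*pi/16)/2 + sqrt(2)*I*sqrt(1/2 - sqrt(2)/4)*sin(5*pi/16)/2.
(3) The amplitude on |00> is 0.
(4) |01> carries amplitude 0 in the final state.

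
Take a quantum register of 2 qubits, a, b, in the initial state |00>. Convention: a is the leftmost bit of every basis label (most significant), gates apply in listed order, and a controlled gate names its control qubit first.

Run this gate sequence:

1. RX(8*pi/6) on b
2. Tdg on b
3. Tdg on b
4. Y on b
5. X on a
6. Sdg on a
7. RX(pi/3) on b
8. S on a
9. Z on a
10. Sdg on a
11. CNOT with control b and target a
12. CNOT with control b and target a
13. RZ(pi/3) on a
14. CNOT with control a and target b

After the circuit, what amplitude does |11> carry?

|11> carries amplitude -3*exp(I*pi/6)/4 - exp(2*I*pi/3)/4 in the final state. Key observation: steps 11-12 multiply out to the identity, so the circuit reduces to the remaining gates.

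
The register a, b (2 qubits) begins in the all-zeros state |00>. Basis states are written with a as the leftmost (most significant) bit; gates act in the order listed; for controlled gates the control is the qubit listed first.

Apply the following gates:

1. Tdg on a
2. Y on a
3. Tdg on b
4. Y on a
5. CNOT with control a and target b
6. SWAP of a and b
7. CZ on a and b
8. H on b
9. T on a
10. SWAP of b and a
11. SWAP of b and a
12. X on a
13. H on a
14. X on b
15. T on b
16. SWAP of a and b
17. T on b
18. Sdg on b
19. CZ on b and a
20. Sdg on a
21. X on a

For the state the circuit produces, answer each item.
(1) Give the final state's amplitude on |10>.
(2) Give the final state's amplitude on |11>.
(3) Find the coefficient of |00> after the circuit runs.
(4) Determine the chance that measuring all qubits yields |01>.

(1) The final state's coefficient on |10> equals 1/2. Key observation: gates 10-11 undo each other exactly, leaving only the rest of the circuit to track.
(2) |11> carries amplitude exp(3*I*pi/4)/2 in the final state.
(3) The final state's coefficient on |00> equals -exp(3*I*pi/4)/2.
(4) A full measurement returns |01> with probability 1/4.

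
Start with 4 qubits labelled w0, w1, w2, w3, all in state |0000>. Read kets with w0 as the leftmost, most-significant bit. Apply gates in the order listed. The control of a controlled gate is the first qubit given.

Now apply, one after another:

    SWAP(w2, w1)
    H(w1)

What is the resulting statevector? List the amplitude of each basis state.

The final amplitudes are sqrt(2)/2 on |0000>, sqrt(2)/2 on |0100>, and 0 on every other basis state.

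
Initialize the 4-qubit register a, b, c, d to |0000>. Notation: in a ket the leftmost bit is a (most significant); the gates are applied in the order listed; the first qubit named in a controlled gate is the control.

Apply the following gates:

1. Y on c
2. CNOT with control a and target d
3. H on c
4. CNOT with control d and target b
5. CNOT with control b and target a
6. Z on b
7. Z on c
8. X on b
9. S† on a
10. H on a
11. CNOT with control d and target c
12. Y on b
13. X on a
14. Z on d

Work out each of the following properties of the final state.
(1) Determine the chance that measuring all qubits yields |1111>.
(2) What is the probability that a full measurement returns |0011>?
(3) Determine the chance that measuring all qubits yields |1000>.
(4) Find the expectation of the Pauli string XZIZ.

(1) Outcome |1111> occurs with probability 0.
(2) The probability of measuring |0011> is 0.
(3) Outcome |1000> occurs with probability 1/4.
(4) In the final state, XZIZ has expectation 1.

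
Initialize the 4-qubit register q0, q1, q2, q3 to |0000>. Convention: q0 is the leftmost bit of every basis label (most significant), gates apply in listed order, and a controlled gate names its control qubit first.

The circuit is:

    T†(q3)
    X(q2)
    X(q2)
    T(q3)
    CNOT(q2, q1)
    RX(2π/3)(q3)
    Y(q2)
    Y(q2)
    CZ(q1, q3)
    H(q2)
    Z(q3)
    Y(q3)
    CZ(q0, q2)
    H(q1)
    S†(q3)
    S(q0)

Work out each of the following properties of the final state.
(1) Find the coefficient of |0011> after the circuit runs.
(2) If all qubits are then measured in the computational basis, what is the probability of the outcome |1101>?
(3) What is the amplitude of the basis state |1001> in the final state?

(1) The amplitude on |0011> is 1/4.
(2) Outcome |1101> occurs with probability 0.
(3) |1001> carries amplitude 0 in the final state.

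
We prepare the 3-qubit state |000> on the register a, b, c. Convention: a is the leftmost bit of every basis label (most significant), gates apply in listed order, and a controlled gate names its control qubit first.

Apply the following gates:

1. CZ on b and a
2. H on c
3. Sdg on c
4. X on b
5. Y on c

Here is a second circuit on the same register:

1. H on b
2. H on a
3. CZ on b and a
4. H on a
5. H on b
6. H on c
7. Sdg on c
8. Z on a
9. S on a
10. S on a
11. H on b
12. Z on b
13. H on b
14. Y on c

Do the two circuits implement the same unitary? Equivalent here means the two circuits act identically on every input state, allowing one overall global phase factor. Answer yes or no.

No, they are not equivalent — no single phase factor reconciles the two unitaries.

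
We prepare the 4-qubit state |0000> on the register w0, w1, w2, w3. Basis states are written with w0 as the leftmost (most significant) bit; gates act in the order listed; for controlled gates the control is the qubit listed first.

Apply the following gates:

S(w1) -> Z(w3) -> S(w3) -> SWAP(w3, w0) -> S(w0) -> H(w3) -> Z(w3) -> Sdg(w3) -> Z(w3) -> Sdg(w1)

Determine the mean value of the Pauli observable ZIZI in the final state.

The observable ZIZI averages to 1.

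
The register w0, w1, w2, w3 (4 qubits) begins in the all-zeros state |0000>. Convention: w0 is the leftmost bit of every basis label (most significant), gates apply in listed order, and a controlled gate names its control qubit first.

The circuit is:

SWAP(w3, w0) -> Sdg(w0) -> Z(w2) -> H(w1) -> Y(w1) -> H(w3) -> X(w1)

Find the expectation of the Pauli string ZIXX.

In the final state, ZIXX has expectation 0.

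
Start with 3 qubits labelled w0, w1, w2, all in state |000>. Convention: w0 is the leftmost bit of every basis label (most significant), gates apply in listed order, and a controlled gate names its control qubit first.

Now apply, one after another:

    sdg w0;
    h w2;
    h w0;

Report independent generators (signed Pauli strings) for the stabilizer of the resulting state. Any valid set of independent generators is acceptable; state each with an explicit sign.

One valid set of independent stabilizer generators is +XII, +IIX, +IZI (any independent generating set of the same group is equally correct).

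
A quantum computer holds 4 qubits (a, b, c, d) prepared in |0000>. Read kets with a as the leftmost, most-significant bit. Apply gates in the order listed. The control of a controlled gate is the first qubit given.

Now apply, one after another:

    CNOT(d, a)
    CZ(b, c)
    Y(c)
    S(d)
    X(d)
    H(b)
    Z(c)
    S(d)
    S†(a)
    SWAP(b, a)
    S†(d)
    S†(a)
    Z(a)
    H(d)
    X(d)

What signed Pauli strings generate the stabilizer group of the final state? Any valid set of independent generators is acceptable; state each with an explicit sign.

One valid set of independent stabilizer generators is +YIII, -IIIX, +IZII, -IIZI (any independent generating set of the same group is equally correct).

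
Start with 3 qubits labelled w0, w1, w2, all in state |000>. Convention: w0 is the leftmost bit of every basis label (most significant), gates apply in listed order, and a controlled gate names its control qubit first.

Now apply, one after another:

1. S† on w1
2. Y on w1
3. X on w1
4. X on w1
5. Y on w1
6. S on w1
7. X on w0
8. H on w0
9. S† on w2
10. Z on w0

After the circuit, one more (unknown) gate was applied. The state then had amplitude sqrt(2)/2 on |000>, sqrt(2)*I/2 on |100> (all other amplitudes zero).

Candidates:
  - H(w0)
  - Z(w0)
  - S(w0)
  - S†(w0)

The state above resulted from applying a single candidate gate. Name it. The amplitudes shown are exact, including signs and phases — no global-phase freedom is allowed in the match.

The applied gate was S(w0). Key observation: gates 1-6 undo each other exactly, leaving only the rest of the circuit to track.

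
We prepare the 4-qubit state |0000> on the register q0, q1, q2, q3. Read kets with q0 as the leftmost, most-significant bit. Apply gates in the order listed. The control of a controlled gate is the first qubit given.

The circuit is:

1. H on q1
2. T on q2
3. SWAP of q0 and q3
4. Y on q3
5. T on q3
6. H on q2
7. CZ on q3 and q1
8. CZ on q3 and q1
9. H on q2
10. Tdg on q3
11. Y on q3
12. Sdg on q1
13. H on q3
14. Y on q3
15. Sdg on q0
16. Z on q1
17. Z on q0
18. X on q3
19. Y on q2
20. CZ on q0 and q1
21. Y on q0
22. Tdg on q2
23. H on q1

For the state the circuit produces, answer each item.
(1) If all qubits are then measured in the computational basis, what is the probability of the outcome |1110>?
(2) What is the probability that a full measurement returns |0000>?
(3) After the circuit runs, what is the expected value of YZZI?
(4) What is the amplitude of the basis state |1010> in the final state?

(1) Outcome |1110> occurs with probability 1/4. Key observation: gates 4-11 undo each other exactly, leaving only the rest of the circuit to track.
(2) The probability of measuring |0000> is 0.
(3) In the final state, YZZI has expectation 0.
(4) The final state's coefficient on |1010> equals sqrt(2)*(-1 + I)*exp(3*I*pi/4)/4.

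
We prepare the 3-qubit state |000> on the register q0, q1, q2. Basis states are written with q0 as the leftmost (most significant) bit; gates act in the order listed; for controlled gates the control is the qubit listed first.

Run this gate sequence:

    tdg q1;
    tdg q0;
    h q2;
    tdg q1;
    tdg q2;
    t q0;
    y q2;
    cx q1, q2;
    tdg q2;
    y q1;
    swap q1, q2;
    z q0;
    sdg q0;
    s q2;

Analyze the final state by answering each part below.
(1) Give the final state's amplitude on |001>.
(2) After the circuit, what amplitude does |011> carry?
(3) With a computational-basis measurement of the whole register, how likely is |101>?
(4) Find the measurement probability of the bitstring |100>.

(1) The amplitude on |001> is sqrt(2)*exp(I*pi/4)/2.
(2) The amplitude on |011> is -sqrt(2)*exp(I*pi/4)/2.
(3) The probability of measuring |101> is 0.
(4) Outcome |100> occurs with probability 0.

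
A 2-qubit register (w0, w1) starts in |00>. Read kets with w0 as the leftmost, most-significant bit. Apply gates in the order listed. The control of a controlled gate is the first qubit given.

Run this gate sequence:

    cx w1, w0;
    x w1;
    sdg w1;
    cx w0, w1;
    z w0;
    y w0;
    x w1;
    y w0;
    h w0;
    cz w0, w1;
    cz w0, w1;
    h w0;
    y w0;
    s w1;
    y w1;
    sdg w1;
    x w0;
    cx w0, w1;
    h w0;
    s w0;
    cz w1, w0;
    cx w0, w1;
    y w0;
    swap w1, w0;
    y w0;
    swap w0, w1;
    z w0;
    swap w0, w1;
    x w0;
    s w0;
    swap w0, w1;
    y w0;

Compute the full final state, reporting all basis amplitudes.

The final amplitudes are 0 on |00>, -sqrt(2)/2 on |01>, sqrt(2)/2 on |10>, 0 on |11>. Key observation: the block from step 8 through step 13 cancels to the identity and can be dropped.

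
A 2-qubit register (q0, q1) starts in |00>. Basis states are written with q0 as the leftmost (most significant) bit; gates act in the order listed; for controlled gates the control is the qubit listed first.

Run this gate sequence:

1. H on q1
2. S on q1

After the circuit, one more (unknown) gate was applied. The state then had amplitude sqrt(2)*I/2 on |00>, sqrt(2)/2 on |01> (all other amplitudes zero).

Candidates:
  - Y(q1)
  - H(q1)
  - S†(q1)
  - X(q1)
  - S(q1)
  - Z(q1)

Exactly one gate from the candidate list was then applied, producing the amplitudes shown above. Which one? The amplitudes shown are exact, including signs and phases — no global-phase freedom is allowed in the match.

The unique candidate consistent with the amplitudes is X(q1).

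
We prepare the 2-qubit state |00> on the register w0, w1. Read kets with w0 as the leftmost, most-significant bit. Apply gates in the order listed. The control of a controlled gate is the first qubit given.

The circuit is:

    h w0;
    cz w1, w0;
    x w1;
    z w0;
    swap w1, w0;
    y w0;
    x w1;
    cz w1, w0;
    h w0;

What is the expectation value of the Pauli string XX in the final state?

The observable XX averages to -1.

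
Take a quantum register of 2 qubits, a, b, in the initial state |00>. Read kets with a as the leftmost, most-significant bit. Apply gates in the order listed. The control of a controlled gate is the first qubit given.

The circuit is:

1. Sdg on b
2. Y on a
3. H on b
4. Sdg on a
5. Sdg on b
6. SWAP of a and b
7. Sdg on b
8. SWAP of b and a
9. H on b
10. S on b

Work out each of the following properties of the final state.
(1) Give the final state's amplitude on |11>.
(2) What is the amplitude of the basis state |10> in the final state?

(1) |11> carries amplitude 1/2 + I/2 in the final state.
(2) The final state's coefficient on |10> equals -1/2 - I/2.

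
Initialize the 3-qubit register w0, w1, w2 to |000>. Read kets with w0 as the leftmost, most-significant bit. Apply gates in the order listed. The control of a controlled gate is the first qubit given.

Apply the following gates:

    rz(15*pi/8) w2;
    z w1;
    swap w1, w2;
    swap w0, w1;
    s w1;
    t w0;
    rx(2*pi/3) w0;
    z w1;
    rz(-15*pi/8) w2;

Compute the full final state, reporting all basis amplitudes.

The final amplitudes are 1/2 on |000>, -sqrt(3)*I/2 on |100>, and 0 on every other basis state.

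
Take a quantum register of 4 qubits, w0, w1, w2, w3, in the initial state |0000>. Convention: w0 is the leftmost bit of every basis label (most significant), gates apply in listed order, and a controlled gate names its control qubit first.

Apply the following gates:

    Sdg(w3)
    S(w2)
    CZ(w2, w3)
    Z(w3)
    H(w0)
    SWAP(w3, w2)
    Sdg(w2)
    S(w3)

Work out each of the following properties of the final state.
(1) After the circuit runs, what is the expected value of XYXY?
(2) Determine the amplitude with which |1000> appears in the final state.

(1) The observable XYXY averages to 0.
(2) The final state's coefficient on |1000> equals sqrt(2)/2.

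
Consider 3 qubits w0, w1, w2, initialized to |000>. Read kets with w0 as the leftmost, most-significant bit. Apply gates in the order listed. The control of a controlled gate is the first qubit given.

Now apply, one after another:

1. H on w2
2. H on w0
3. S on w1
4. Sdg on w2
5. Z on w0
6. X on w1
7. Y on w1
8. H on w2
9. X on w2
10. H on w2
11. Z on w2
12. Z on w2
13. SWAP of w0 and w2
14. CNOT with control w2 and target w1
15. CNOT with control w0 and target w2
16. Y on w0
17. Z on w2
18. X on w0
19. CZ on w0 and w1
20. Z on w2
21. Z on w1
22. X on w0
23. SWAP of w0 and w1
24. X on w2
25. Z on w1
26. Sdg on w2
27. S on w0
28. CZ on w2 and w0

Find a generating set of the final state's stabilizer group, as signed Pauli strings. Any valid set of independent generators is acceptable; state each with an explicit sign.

The stabilizer group can be generated by +XZX, +IYY, +ZZZ, among other valid generating sets. Key observation: gates 8-11 undo each other exactly, leaving only the rest of the circuit to track.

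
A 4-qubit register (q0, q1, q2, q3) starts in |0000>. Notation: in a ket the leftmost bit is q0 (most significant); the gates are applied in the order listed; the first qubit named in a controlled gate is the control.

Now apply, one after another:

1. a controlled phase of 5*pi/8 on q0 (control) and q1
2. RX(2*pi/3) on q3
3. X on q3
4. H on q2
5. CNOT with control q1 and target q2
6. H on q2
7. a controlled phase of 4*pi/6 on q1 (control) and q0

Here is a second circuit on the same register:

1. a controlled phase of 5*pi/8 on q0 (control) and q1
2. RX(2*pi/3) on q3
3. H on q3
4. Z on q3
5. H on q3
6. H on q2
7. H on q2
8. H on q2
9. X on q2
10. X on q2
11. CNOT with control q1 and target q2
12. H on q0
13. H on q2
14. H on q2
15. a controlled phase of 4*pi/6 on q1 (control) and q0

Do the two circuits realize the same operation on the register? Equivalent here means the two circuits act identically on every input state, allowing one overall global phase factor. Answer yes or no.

No — the two circuits implement different unitaries, even allowing a global phase.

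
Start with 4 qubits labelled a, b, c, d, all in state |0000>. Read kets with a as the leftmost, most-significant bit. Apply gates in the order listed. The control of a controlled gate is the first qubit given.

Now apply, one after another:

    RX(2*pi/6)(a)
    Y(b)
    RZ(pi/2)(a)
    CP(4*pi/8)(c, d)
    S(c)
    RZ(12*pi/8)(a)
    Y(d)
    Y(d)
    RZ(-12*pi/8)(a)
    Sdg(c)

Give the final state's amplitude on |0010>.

The amplitude on |0010> is 0. Key observation: steps 5-10 multiply out to the identity, so the circuit reduces to the remaining gates.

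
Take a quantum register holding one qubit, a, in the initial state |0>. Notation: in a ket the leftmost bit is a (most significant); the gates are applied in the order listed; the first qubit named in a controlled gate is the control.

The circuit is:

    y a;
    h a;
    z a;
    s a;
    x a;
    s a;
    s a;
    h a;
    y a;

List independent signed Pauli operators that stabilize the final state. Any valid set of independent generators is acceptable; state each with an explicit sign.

The stabilizer group can be generated by -Y, among other valid generating sets.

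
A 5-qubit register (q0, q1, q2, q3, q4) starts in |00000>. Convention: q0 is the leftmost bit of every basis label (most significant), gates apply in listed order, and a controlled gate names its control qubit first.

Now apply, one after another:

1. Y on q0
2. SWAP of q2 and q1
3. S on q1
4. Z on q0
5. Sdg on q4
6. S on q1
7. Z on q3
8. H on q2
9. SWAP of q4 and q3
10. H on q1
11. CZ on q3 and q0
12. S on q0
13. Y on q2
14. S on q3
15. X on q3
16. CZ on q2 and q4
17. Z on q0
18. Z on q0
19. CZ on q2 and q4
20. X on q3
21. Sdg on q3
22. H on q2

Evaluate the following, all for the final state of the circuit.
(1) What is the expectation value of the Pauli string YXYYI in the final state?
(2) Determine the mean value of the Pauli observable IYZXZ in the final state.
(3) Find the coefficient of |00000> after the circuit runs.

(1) In the final state, YXYYI has expectation 0. Key observation: gates 14-21 undo each other exactly, leaving only the rest of the circuit to track.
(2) The expectation value of IYZXZ is 0.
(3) |00000> carries amplitude 0 in the final state.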